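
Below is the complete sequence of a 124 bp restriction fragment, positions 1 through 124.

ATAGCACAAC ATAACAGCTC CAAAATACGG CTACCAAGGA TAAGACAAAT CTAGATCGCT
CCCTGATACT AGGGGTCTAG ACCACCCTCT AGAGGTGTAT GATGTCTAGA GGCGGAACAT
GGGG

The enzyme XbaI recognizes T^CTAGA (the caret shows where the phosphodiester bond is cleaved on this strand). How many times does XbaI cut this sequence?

TCTAGA occurs starting at positions 50, 76, 88, 105.
XbaI cuts at 4 sites.

4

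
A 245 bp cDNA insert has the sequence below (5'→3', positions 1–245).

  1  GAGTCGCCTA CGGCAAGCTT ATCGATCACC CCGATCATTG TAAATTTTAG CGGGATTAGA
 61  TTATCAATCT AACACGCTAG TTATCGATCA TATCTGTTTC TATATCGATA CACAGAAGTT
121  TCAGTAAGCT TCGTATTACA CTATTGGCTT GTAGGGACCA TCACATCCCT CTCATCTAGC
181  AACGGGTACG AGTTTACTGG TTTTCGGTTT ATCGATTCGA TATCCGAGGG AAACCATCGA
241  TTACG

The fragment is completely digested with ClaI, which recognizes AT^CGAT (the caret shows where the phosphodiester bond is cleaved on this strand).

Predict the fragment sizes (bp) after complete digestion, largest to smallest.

107, 62, 25, 22, 21, 8 bp

ClaI sites (ATCGAT) start at positions 21, 83, 104, 211, 236.
ClaI cuts after base 2 of each site, so after positions 22, 84, 105, 212, 237.
Linear molecule, 5 cuts → 6 fragments:
  1–22 → 22 bp
  23–84 → 62 bp
  85–105 → 21 bp
  106–212 → 107 bp
  213–237 → 25 bp
  238–245 → 8 bp
Sorted largest to smallest: 107, 62, 25, 22, 21, 8 bp.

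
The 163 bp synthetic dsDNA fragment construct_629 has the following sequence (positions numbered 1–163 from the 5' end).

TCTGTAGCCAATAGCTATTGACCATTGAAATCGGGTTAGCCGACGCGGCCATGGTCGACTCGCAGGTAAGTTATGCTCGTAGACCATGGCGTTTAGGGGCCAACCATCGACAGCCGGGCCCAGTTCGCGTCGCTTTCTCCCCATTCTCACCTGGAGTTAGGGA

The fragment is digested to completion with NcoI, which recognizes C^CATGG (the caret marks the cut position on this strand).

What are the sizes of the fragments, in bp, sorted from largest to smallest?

NcoI sites (CCATGG) start at positions 49, 84.
NcoI cuts after the first base of each site, so after positions 49, 84.
Linear molecule, 2 cuts → 3 fragments:
  1–49 → 49 bp
  50–84 → 35 bp
  85–163 → 79 bp
Sorted largest to smallest: 79, 49, 35 bp.

79, 49, 35 bp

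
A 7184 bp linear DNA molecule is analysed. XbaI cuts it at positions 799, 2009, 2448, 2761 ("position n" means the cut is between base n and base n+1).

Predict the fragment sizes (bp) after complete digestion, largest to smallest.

Linear molecule, 4 cuts → 5 fragments:
  799 − 0 = 799 bp
  2009 − 799 = 1210 bp
  2448 − 2009 = 439 bp
  2761 − 2448 = 313 bp
  7184 − 2761 = 4423 bp
Sorted largest to smallest: 4423, 1210, 799, 439, 313 bp.

4423, 1210, 799, 439, 313 bp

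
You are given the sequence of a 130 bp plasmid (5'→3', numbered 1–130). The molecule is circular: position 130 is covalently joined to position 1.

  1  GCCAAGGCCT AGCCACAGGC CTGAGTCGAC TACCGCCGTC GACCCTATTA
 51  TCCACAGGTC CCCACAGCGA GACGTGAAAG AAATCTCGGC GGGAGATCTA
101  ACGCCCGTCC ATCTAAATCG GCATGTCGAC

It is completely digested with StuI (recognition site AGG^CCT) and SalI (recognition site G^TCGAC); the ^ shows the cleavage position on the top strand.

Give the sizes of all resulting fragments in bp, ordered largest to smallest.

StuI sites (AGGCCT) start at positions 5, 17.
StuI cuts after base 3 of each site, so after positions 7, 19.
SalI sites (GTCGAC) start at positions 25, 38, 125.
SalI cuts after the first base of each site, so after positions 25, 38, 125.
Combined cut positions: 7, 19, 25, 38, 125.
Circular molecule, 5 cuts → 5 fragments:
  8–19 → 12 bp
  20–25 → 6 bp
  26–38 → 13 bp
  39–125 → 87 bp
  126–130 then 1–7 → 5 + 7 = 12 bp
Sorted largest to smallest: 87, 13, 12, 12, 6 bp.

87, 13, 12, 12, 6 bp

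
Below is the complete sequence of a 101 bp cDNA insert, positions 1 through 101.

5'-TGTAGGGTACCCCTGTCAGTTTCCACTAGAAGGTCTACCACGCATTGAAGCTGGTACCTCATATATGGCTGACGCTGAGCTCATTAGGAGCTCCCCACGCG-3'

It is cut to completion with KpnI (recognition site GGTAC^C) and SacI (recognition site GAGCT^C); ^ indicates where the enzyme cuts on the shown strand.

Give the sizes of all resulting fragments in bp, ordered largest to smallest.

47, 24, 11, 10, 9 bp

KpnI sites (GGTACC) start at positions 6, 53.
KpnI cuts after base 5 of each site (before the last base), so after positions 10, 57.
SacI sites (GAGCTC) start at positions 77, 88.
SacI cuts after base 5 of each site (before the last base), so after positions 81, 92.
Combined cut positions: 10, 57, 81, 92.
Linear molecule, 4 cuts → 5 fragments:
  1–10 → 10 bp
  11–57 → 47 bp
  58–81 → 24 bp
  82–92 → 11 bp
  93–101 → 9 bp
Sorted largest to smallest: 47, 24, 11, 10, 9 bp.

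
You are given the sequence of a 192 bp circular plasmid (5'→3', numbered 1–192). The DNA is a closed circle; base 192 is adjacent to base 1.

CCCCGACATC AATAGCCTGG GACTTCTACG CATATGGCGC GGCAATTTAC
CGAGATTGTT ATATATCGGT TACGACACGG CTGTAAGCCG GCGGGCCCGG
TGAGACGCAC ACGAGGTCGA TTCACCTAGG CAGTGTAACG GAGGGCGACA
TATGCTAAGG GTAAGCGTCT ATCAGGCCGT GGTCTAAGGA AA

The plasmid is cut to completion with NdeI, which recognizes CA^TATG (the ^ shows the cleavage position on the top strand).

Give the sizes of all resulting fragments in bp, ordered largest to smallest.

118, 74 bp

NdeI sites (CATATG) start at positions 31, 149.
NdeI cuts after base 2 of each site, so after positions 32, 150.
Circular molecule, 2 cuts → 2 fragments:
  33–150 → 118 bp
  151–192 then 1–32 → 42 + 32 = 74 bp
Sorted largest to smallest: 118, 74 bp.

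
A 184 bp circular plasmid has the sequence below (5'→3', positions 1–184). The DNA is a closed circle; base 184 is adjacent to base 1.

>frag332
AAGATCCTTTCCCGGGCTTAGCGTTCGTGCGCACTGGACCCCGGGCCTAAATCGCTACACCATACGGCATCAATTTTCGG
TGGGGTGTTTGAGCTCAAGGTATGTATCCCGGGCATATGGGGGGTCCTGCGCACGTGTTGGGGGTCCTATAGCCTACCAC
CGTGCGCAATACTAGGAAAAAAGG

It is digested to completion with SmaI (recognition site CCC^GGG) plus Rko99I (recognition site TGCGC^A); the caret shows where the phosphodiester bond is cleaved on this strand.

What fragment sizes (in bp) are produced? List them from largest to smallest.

68, 35, 30, 22, 19, 10 bp

SmaI sites (CCCGGG) start at positions 11, 40, 108.
SmaI cuts after base 3 of each site, so after positions 13, 42, 110.
Rko99I sites (TGCGCA) start at positions 28, 128, 163.
Rko99I cuts after base 5 of each site (before the last base), so after positions 32, 132, 167.
Combined cut positions: 13, 32, 42, 110, 132, 167.
Circular molecule, 6 cuts → 6 fragments:
  14–32 → 19 bp
  33–42 → 10 bp
  43–110 → 68 bp
  111–132 → 22 bp
  133–167 → 35 bp
  168–184 then 1–13 → 17 + 13 = 30 bp
Sorted largest to smallest: 68, 35, 30, 22, 19, 10 bp.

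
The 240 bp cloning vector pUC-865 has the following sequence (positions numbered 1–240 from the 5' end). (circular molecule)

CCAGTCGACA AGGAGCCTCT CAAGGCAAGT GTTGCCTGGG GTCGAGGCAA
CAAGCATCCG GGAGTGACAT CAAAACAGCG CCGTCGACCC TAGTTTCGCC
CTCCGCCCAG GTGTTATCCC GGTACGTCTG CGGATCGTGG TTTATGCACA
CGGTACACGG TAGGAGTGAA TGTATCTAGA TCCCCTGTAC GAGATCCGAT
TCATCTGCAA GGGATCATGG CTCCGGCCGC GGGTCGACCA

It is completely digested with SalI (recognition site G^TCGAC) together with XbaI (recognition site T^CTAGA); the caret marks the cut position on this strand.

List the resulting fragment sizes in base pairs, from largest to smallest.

SalI sites (GTCGAC) start at positions 4, 83, 233.
SalI cuts after the first base of each site, so after positions 4, 83, 233.
The XbaI site (TCTAGA) starts at position 175.
XbaI cuts after the first base of each site, so after position 175.
Combined cut positions: 4, 83, 175, 233.
Circular molecule, 4 cuts → 4 fragments:
  5–83 → 79 bp
  84–175 → 92 bp
  176–233 → 58 bp
  234–240 then 1–4 → 7 + 4 = 11 bp
Sorted largest to smallest: 92, 79, 58, 11 bp.

92, 79, 58, 11 bp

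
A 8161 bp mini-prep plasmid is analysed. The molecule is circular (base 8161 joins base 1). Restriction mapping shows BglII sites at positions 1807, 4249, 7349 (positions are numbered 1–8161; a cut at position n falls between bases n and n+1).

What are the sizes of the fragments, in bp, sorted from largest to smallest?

3100, 2619, 2442 bp

Circular molecule, 3 cuts → 3 fragments:
  4249 − 1807 = 2442 bp
  7349 − 4249 = 3100 bp
  wrap: 8161 − 7349 + 1807 = 2619 bp
Sorted largest to smallest: 3100, 2619, 2442 bp.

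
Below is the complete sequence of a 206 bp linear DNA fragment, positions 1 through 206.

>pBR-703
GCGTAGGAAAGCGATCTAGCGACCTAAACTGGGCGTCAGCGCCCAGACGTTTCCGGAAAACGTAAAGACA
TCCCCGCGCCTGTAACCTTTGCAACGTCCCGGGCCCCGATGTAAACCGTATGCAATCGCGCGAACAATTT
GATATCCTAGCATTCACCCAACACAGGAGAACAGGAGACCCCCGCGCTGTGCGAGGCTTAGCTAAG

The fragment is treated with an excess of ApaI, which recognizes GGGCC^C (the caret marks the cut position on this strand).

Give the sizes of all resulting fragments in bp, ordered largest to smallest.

105, 101 bp

The ApaI site (GGGCCC) starts at position 101.
ApaI cuts after base 5 of each site (before the last base), so after position 105.
Linear molecule, 1 cut → 2 fragments:
  1–105 → 105 bp
  106–206 → 101 bp
Sorted largest to smallest: 105, 101 bp.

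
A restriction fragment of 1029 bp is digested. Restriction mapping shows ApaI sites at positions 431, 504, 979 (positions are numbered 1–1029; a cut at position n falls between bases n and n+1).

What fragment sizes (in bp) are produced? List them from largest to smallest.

475, 431, 73, 50 bp

Linear molecule, 3 cuts → 4 fragments:
  431 − 0 = 431 bp
  504 − 431 = 73 bp
  979 − 504 = 475 bp
  1029 − 979 = 50 bp
Sorted largest to smallest: 475, 431, 73, 50 bp.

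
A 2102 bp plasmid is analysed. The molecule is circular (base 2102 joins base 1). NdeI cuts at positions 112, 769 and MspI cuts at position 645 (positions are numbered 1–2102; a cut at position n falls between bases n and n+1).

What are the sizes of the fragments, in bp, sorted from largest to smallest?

1445, 533, 124 bp

Combined cut positions (sorted): 112, 645, 769.
Circular molecule, 3 cuts → 3 fragments:
  645 − 112 = 533 bp
  769 − 645 = 124 bp
  wrap: 2102 − 769 + 112 = 1445 bp
Sorted largest to smallest: 1445, 533, 124 bp.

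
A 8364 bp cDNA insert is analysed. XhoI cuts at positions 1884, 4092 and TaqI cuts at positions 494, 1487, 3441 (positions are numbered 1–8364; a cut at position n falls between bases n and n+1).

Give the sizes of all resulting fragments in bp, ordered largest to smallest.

4272, 1557, 993, 651, 494, 397 bp

Combined cut positions (sorted): 494, 1487, 1884, 3441, 4092.
Linear molecule, 5 cuts → 6 fragments:
  494 − 0 = 494 bp
  1487 − 494 = 993 bp
  1884 − 1487 = 397 bp
  3441 − 1884 = 1557 bp
  4092 − 3441 = 651 bp
  8364 − 4092 = 4272 bp
Sorted largest to smallest: 4272, 1557, 993, 651, 494, 397 bp.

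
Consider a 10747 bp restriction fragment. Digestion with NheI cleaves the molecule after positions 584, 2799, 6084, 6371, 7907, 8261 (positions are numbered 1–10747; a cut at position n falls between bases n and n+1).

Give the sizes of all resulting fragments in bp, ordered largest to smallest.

Linear molecule, 6 cuts → 7 fragments:
  584 − 0 = 584 bp
  2799 − 584 = 2215 bp
  6084 − 2799 = 3285 bp
  6371 − 6084 = 287 bp
  7907 − 6371 = 1536 bp
  8261 − 7907 = 354 bp
  10747 − 8261 = 2486 bp
Sorted largest to smallest: 3285, 2486, 2215, 1536, 584, 354, 287 bp.

3285, 2486, 2215, 1536, 584, 354, 287 bp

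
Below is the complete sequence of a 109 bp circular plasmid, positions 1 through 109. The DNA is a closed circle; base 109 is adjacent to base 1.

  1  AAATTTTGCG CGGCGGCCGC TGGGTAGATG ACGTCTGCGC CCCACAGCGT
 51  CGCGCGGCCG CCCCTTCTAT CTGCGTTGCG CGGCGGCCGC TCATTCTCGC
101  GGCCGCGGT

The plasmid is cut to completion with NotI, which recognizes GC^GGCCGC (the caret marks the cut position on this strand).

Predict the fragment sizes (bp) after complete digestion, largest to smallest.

41, 29, 23, 16 bp

NotI sites (GCGGCCGC) start at positions 13, 54, 83, 99.
NotI cuts after base 2 of each site, so after positions 14, 55, 84, 100.
Circular molecule, 4 cuts → 4 fragments:
  15–55 → 41 bp
  56–84 → 29 bp
  85–100 → 16 bp
  101–109 then 1–14 → 9 + 14 = 23 bp
Sorted largest to smallest: 41, 29, 23, 16 bp.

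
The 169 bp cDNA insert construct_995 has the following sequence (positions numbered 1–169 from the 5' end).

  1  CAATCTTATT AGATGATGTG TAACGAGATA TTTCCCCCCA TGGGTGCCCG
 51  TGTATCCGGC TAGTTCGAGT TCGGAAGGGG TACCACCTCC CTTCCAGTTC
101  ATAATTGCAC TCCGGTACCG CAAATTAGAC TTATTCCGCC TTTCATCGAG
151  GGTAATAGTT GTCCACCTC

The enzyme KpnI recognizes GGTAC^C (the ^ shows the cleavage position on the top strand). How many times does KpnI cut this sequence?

2

GGTACC occurs starting at positions 79, 114.
KpnI cuts at 2 sites.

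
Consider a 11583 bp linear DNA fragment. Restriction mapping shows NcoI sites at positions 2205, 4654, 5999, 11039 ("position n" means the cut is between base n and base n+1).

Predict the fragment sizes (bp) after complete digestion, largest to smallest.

Linear molecule, 4 cuts → 5 fragments:
  2205 − 0 = 2205 bp
  4654 − 2205 = 2449 bp
  5999 − 4654 = 1345 bp
  11039 − 5999 = 5040 bp
  11583 − 11039 = 544 bp
Sorted largest to smallest: 5040, 2449, 2205, 1345, 544 bp.

5040, 2449, 2205, 1345, 544 bp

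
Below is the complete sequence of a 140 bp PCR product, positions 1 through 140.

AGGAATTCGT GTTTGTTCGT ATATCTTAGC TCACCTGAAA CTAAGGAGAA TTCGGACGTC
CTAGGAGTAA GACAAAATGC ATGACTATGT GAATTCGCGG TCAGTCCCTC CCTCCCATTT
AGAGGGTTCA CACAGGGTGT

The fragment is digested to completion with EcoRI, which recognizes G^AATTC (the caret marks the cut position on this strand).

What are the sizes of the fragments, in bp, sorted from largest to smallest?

49, 45, 43, 3 bp

EcoRI sites (GAATTC) start at positions 3, 48, 91.
EcoRI cuts after the first base of each site, so after positions 3, 48, 91.
Linear molecule, 3 cuts → 4 fragments:
  1–3 → 3 bp
  4–48 → 45 bp
  49–91 → 43 bp
  92–140 → 49 bp
Sorted largest to smallest: 49, 45, 43, 3 bp.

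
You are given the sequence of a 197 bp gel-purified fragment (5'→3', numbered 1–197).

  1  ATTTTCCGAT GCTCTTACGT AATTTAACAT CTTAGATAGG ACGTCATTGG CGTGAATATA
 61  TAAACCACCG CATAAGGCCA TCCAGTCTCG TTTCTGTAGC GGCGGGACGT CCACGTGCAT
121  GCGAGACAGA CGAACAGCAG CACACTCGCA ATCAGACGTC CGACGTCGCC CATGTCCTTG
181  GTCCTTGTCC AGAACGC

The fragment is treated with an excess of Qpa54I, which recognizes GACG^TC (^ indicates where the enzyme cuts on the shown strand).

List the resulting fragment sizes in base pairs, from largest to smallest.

Qpa54I sites (GACGTC) start at positions 40, 106, 155, 162.
Qpa54I cuts after base 4 of each site, so after positions 43, 109, 158, 165.
Linear molecule, 4 cuts → 5 fragments:
  1–43 → 43 bp
  44–109 → 66 bp
  110–158 → 49 bp
  159–165 → 7 bp
  166–197 → 32 bp
Sorted largest to smallest: 66, 49, 43, 32, 7 bp.

66, 49, 43, 32, 7 bp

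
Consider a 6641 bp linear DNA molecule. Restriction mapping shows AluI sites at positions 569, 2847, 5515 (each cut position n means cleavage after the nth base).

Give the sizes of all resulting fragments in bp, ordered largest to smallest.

2668, 2278, 1126, 569 bp

Linear molecule, 3 cuts → 4 fragments:
  569 − 0 = 569 bp
  2847 − 569 = 2278 bp
  5515 − 2847 = 2668 bp
  6641 − 5515 = 1126 bp
Sorted largest to smallest: 2668, 2278, 1126, 569 bp.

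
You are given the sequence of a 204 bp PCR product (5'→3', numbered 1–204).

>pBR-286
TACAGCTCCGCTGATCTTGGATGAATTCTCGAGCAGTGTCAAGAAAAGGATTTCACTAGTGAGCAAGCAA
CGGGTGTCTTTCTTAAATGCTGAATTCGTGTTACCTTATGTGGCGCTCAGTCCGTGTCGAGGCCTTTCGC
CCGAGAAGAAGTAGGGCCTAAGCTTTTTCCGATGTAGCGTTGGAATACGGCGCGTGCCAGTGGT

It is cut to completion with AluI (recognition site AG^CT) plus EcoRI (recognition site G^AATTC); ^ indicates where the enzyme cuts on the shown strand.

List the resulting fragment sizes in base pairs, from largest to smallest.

AluI sites (AGCT) start at positions 4, 161.
AluI cuts after base 2 of each site, so after positions 5, 162.
EcoRI sites (GAATTC) start at positions 23, 92.
EcoRI cuts after the first base of each site, so after positions 23, 92.
Combined cut positions: 5, 23, 92, 162.
Linear molecule, 4 cuts → 5 fragments:
  1–5 → 5 bp
  6–23 → 18 bp
  24–92 → 69 bp
  93–162 → 70 bp
  163–204 → 42 bp
Sorted largest to smallest: 70, 69, 42, 18, 5 bp.

70, 69, 42, 18, 5 bp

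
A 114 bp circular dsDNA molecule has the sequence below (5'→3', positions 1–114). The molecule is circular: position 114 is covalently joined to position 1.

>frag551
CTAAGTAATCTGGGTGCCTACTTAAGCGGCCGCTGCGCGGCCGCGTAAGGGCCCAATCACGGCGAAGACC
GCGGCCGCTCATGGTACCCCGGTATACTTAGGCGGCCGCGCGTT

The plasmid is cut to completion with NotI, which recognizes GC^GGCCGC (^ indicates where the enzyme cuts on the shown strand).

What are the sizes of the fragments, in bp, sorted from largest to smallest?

38, 34, 31, 11 bp

NotI sites (GCGGCCGC) start at positions 26, 37, 71, 102.
NotI cuts after base 2 of each site, so after positions 27, 38, 72, 103.
Circular molecule, 4 cuts → 4 fragments:
  28–38 → 11 bp
  39–72 → 34 bp
  73–103 → 31 bp
  104–114 then 1–27 → 11 + 27 = 38 bp
Sorted largest to smallest: 38, 34, 31, 11 bp.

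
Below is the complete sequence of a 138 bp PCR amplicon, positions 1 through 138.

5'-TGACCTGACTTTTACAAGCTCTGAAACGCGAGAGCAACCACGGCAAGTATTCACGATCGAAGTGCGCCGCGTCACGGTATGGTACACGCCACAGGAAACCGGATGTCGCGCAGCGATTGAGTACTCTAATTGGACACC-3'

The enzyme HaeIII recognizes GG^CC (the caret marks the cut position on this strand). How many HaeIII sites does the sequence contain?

0

No occurrence of GGCC is present in the sequence.
HaeIII does not cut: 0 sites.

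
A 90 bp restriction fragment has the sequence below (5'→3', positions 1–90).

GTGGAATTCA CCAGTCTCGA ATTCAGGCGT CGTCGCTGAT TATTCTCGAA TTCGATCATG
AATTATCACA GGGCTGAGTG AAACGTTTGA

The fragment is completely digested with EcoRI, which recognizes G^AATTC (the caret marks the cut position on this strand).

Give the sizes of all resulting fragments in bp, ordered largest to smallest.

42, 29, 15, 4 bp

EcoRI sites (GAATTC) start at positions 4, 19, 48.
EcoRI cuts after the first base of each site, so after positions 4, 19, 48.
Linear molecule, 3 cuts → 4 fragments:
  1–4 → 4 bp
  5–19 → 15 bp
  20–48 → 29 bp
  49–90 → 42 bp
Sorted largest to smallest: 42, 29, 15, 4 bp.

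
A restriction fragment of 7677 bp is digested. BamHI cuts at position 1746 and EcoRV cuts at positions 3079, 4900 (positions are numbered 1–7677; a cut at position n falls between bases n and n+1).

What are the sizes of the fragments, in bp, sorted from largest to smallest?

2777, 1821, 1746, 1333 bp

Combined cut positions (sorted): 1746, 3079, 4900.
Linear molecule, 3 cuts → 4 fragments:
  1746 − 0 = 1746 bp
  3079 − 1746 = 1333 bp
  4900 − 3079 = 1821 bp
  7677 − 4900 = 2777 bp
Sorted largest to smallest: 2777, 1821, 1746, 1333 bp.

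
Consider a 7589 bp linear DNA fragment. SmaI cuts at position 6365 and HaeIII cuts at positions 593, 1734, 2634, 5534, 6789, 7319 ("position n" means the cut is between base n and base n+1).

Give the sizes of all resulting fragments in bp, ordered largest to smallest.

2900, 1141, 900, 831, 593, 530, 424, 270 bp

Combined cut positions (sorted): 593, 1734, 2634, 5534, 6365, 6789, 7319.
Linear molecule, 7 cuts → 8 fragments:
  593 − 0 = 593 bp
  1734 − 593 = 1141 bp
  2634 − 1734 = 900 bp
  5534 − 2634 = 2900 bp
  6365 − 5534 = 831 bp
  6789 − 6365 = 424 bp
  7319 − 6789 = 530 bp
  7589 − 7319 = 270 bp
Sorted largest to smallest: 2900, 1141, 900, 831, 593, 530, 424, 270 bp.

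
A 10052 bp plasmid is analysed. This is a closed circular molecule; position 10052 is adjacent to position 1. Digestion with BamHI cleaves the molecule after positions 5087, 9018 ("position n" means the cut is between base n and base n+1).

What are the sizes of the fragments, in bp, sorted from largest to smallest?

6121, 3931 bp

Circular molecule, 2 cuts → 2 fragments:
  9018 − 5087 = 3931 bp
  wrap: 10052 − 9018 + 5087 = 6121 bp
Sorted largest to smallest: 6121, 3931 bp.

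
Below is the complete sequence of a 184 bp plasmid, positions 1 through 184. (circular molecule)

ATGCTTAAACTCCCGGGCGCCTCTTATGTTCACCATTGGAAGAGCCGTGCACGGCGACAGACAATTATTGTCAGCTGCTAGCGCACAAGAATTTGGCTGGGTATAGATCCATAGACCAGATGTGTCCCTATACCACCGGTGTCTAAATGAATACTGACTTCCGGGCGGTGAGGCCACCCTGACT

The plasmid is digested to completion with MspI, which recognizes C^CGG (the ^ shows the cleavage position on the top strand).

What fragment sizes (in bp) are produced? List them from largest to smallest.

123, 36, 25 bp

MspI sites (CCGG) start at positions 13, 136, 161.
MspI cuts after the first base of each site, so after positions 13, 136, 161.
Circular molecule, 3 cuts → 3 fragments:
  14–136 → 123 bp
  137–161 → 25 bp
  162–184 then 1–13 → 23 + 13 = 36 bp
Sorted largest to smallest: 123, 36, 25 bp.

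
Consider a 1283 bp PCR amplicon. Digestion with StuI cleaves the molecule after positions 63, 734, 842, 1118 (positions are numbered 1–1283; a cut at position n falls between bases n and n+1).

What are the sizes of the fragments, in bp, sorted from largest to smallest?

671, 276, 165, 108, 63 bp

Linear molecule, 4 cuts → 5 fragments:
  63 − 0 = 63 bp
  734 − 63 = 671 bp
  842 − 734 = 108 bp
  1118 − 842 = 276 bp
  1283 − 1118 = 165 bp
Sorted largest to smallest: 671, 276, 165, 108, 63 bp.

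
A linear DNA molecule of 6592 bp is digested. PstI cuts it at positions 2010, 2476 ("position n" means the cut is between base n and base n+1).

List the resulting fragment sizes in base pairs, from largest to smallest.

4116, 2010, 466 bp

Linear molecule, 2 cuts → 3 fragments:
  2010 − 0 = 2010 bp
  2476 − 2010 = 466 bp
  6592 − 2476 = 4116 bp
Sorted largest to smallest: 4116, 2010, 466 bp.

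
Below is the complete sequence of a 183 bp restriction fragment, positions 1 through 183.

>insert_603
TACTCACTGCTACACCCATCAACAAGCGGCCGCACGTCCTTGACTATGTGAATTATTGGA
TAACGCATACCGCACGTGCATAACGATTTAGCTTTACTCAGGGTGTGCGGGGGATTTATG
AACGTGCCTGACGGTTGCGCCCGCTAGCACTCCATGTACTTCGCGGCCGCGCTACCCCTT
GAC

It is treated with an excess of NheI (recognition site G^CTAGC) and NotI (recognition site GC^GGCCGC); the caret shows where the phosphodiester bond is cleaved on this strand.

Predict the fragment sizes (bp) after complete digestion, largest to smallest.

116, 27, 21, 19 bp

The NheI site (GCTAGC) starts at position 143.
NheI cuts after the first base of each site, so after position 143.
NotI sites (GCGGCCGC) start at positions 26, 163.
NotI cuts after base 2 of each site, so after positions 27, 164.
Combined cut positions: 27, 143, 164.
Linear molecule, 3 cuts → 4 fragments:
  1–27 → 27 bp
  28–143 → 116 bp
  144–164 → 21 bp
  165–183 → 19 bp
Sorted largest to smallest: 116, 27, 21, 19 bp.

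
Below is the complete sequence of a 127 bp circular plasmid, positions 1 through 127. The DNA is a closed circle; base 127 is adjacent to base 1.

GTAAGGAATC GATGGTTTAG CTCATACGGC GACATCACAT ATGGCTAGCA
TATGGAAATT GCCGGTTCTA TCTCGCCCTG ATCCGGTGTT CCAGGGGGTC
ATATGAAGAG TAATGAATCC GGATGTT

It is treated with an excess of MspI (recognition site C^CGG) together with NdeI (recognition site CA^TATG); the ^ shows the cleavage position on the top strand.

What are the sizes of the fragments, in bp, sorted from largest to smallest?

47, 21, 18, 18, 12, 11 bp

MspI sites (CCGG) start at positions 62, 83, 119.
MspI cuts after the first base of each site, so after positions 62, 83, 119.
NdeI sites (CATATG) start at positions 38, 49, 100.
NdeI cuts after base 2 of each site, so after positions 39, 50, 101.
Combined cut positions: 39, 50, 62, 83, 101, 119.
Circular molecule, 6 cuts → 6 fragments:
  40–50 → 11 bp
  51–62 → 12 bp
  63–83 → 21 bp
  84–101 → 18 bp
  102–119 → 18 bp
  120–127 then 1–39 → 8 + 39 = 47 bp
Sorted largest to smallest: 47, 21, 18, 18, 12, 11 bp.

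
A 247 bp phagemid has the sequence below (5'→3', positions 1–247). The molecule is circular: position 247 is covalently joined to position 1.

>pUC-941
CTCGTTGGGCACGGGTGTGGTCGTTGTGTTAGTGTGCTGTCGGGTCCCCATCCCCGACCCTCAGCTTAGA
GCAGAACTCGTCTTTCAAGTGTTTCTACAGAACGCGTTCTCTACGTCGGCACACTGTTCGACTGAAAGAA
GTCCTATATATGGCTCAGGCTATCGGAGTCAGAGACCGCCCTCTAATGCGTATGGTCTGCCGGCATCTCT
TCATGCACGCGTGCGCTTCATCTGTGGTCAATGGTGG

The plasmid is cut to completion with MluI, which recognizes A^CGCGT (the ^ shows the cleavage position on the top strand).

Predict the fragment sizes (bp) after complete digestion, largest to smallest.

MluI sites (ACGCGT) start at positions 102, 217.
MluI cuts after the first base of each site, so after positions 102, 217.
Circular molecule, 2 cuts → 2 fragments:
  103–217 → 115 bp
  218–247 then 1–102 → 30 + 102 = 132 bp
Sorted largest to smallest: 132, 115 bp.

132, 115 bp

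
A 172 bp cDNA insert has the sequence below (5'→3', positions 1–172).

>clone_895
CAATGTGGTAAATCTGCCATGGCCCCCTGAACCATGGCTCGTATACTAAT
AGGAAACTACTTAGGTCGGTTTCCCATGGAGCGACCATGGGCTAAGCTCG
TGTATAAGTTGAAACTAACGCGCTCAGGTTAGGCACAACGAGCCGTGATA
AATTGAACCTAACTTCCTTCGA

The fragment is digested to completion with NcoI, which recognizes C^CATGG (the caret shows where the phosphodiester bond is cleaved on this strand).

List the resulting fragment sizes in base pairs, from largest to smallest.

NcoI sites (CCATGG) start at positions 17, 32, 74, 85.
NcoI cuts after the first base of each site, so after positions 17, 32, 74, 85.
Linear molecule, 4 cuts → 5 fragments:
  1–17 → 17 bp
  18–32 → 15 bp
  33–74 → 42 bp
  75–85 → 11 bp
  86–172 → 87 bp
Sorted largest to smallest: 87, 42, 17, 15, 11 bp.

87, 42, 17, 15, 11 bp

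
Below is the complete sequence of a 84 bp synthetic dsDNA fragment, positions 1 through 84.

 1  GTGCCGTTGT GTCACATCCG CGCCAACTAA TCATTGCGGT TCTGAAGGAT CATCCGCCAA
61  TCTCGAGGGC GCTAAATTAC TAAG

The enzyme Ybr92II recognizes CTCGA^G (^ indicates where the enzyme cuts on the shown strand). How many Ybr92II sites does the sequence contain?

1

CTCGAG occurs starting at position 62.
Ybr92II cuts at 1 site.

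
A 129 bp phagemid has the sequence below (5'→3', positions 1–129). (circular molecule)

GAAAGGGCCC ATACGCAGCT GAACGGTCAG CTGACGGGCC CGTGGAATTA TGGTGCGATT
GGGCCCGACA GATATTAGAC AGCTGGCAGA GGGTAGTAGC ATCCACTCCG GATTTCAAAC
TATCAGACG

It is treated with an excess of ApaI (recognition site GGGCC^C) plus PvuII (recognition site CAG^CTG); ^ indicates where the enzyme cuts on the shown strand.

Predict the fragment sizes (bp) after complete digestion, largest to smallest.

56, 25, 17, 12, 10, 9 bp

ApaI sites (GGGCCC) start at positions 5, 36, 61.
ApaI cuts after base 5 of each site (before the last base), so after positions 9, 40, 65.
PvuII sites (CAGCTG) start at positions 16, 28, 80.
PvuII cuts after base 3 of each site, so after positions 18, 30, 82.
Combined cut positions: 9, 18, 30, 40, 65, 82.
Circular molecule, 6 cuts → 6 fragments:
  10–18 → 9 bp
  19–30 → 12 bp
  31–40 → 10 bp
  41–65 → 25 bp
  66–82 → 17 bp
  83–129 then 1–9 → 47 + 9 = 56 bp
Sorted largest to smallest: 56, 25, 17, 12, 10, 9 bp.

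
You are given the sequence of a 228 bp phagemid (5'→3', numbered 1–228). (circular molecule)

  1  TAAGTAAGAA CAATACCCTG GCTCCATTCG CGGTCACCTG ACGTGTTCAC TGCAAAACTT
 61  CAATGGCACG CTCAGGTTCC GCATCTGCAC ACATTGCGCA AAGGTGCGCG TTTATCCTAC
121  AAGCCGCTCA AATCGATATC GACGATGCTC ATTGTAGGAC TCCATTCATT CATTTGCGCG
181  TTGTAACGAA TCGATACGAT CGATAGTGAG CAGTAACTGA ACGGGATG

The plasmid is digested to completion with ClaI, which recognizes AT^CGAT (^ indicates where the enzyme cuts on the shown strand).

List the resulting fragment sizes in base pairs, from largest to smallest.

161, 58, 9 bp

ClaI sites (ATCGAT) start at positions 132, 190, 199.
ClaI cuts after base 2 of each site, so after positions 133, 191, 200.
Circular molecule, 3 cuts → 3 fragments:
  134–191 → 58 bp
  192–200 → 9 bp
  201–228 then 1–133 → 28 + 133 = 161 bp
Sorted largest to smallest: 161, 58, 9 bp.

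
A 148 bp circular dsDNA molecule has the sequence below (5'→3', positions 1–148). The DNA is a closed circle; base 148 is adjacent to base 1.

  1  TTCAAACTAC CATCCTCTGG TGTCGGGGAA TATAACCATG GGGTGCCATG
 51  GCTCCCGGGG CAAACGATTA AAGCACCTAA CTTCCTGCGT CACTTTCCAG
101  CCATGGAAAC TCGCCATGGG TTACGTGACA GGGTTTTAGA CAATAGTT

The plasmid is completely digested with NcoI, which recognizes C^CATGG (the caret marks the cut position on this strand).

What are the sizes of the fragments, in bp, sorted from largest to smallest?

NcoI sites (CCATGG) start at positions 36, 46, 101, 114.
NcoI cuts after the first base of each site, so after positions 36, 46, 101, 114.
Circular molecule, 4 cuts → 4 fragments:
  37–46 → 10 bp
  47–101 → 55 bp
  102–114 → 13 bp
  115–148 then 1–36 → 34 + 36 = 70 bp
Sorted largest to smallest: 70, 55, 13, 10 bp.

70, 55, 13, 10 bp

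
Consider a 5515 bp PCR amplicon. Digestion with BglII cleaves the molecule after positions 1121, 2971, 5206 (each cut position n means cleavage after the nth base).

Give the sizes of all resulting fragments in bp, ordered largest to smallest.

Linear molecule, 3 cuts → 4 fragments:
  1121 − 0 = 1121 bp
  2971 − 1121 = 1850 bp
  5206 − 2971 = 2235 bp
  5515 − 5206 = 309 bp
Sorted largest to smallest: 2235, 1850, 1121, 309 bp.

2235, 1850, 1121, 309 bp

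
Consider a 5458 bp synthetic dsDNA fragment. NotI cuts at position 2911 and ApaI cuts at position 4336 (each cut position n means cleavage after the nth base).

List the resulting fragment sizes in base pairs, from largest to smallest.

Combined cut positions (sorted): 2911, 4336.
Linear molecule, 2 cuts → 3 fragments:
  2911 − 0 = 2911 bp
  4336 − 2911 = 1425 bp
  5458 − 4336 = 1122 bp
Sorted largest to smallest: 2911, 1425, 1122 bp.

2911, 1425, 1122 bp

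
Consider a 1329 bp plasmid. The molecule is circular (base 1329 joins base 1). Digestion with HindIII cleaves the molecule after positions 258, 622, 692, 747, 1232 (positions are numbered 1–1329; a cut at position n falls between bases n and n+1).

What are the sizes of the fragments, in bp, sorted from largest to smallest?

485, 364, 355, 70, 55 bp

Circular molecule, 5 cuts → 5 fragments:
  622 − 258 = 364 bp
  692 − 622 = 70 bp
  747 − 692 = 55 bp
  1232 − 747 = 485 bp
  wrap: 1329 − 1232 + 258 = 355 bp
Sorted largest to smallest: 485, 364, 355, 70, 55 bp.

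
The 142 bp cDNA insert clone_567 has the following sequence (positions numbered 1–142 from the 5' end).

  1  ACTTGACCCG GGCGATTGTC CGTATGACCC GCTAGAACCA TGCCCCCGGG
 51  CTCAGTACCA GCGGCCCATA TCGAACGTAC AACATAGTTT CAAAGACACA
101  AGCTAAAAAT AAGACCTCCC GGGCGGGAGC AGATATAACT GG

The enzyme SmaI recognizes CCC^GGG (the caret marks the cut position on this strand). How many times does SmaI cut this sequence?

CCCGGG occurs starting at positions 7, 45, 118.
SmaI cuts at 3 sites.

3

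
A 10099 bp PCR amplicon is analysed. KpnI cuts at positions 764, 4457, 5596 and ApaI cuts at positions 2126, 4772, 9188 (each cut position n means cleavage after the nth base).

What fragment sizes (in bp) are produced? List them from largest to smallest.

Combined cut positions (sorted): 764, 2126, 4457, 4772, 5596, 9188.
Linear molecule, 6 cuts → 7 fragments:
  764 − 0 = 764 bp
  2126 − 764 = 1362 bp
  4457 − 2126 = 2331 bp
  4772 − 4457 = 315 bp
  5596 − 4772 = 824 bp
  9188 − 5596 = 3592 bp
  10099 − 9188 = 911 bp
Sorted largest to smallest: 3592, 2331, 1362, 911, 824, 764, 315 bp.

3592, 2331, 1362, 911, 824, 764, 315 bp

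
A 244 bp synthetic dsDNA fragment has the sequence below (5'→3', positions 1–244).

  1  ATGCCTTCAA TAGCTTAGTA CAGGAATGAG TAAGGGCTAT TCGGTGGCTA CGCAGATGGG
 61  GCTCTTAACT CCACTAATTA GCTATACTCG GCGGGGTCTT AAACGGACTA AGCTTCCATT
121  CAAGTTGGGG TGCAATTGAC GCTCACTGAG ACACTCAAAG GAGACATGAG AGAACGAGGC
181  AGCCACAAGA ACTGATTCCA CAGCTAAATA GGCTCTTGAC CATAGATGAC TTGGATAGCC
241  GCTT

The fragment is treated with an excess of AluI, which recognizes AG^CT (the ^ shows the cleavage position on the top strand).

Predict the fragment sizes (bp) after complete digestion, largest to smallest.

AluI sites (AGCT) start at positions 12, 80, 111, 202.
AluI cuts after base 2 of each site, so after positions 13, 81, 112, 203.
Linear molecule, 4 cuts → 5 fragments:
  1–13 → 13 bp
  14–81 → 68 bp
  82–112 → 31 bp
  113–203 → 91 bp
  204–244 → 41 bp
Sorted largest to smallest: 91, 68, 41, 31, 13 bp.

91, 68, 41, 31, 13 bp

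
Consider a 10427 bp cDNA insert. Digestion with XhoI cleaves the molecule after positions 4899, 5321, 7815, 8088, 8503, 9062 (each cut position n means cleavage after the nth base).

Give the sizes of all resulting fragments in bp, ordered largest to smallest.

Linear molecule, 6 cuts → 7 fragments:
  4899 − 0 = 4899 bp
  5321 − 4899 = 422 bp
  7815 − 5321 = 2494 bp
  8088 − 7815 = 273 bp
  8503 − 8088 = 415 bp
  9062 − 8503 = 559 bp
  10427 − 9062 = 1365 bp
Sorted largest to smallest: 4899, 2494, 1365, 559, 422, 415, 273 bp.

4899, 2494, 1365, 559, 422, 415, 273 bp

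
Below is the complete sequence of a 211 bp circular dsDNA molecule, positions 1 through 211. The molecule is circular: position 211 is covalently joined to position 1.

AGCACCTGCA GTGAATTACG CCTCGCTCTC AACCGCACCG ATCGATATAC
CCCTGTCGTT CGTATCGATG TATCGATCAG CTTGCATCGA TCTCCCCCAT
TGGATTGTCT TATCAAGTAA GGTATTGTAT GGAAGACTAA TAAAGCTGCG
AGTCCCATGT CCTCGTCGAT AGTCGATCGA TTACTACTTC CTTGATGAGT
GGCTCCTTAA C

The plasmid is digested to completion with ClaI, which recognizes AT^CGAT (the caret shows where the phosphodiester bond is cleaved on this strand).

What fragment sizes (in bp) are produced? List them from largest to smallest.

ClaI sites (ATCGAT) start at positions 41, 64, 72, 86, 176.
ClaI cuts after base 2 of each site, so after positions 42, 65, 73, 87, 177.
Circular molecule, 5 cuts → 5 fragments:
  43–65 → 23 bp
  66–73 → 8 bp
  74–87 → 14 bp
  88–177 → 90 bp
  178–211 then 1–42 → 34 + 42 = 76 bp
Sorted largest to smallest: 90, 76, 23, 14, 8 bp.

90, 76, 23, 14, 8 bp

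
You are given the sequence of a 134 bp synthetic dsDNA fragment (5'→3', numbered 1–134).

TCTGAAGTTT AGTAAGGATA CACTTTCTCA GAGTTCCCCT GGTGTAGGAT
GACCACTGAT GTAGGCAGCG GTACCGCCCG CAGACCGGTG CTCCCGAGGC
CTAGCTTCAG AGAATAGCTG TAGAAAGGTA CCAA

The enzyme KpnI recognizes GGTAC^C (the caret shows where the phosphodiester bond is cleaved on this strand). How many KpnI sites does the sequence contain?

GGTACC occurs starting at positions 70, 127.
KpnI cuts at 2 sites.

2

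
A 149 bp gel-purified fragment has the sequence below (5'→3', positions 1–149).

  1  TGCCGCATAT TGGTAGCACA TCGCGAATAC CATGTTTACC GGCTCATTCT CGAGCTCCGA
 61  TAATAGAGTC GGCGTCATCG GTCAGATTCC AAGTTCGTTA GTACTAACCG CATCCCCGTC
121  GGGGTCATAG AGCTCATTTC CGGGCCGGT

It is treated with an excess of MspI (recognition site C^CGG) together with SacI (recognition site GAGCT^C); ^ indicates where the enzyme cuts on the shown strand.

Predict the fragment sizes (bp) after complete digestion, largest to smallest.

MspI sites (CCGG) start at positions 39, 140, 145.
MspI cuts after the first base of each site, so after positions 39, 140, 145.
SacI sites (GAGCTC) start at positions 52, 130.
SacI cuts after base 5 of each site (before the last base), so after positions 56, 134.
Combined cut positions: 39, 56, 134, 140, 145.
Linear molecule, 5 cuts → 6 fragments:
  1–39 → 39 bp
  40–56 → 17 bp
  57–134 → 78 bp
  135–140 → 6 bp
  141–145 → 5 bp
  146–149 → 4 bp
Sorted largest to smallest: 78, 39, 17, 6, 5, 4 bp.

78, 39, 17, 6, 5, 4 bp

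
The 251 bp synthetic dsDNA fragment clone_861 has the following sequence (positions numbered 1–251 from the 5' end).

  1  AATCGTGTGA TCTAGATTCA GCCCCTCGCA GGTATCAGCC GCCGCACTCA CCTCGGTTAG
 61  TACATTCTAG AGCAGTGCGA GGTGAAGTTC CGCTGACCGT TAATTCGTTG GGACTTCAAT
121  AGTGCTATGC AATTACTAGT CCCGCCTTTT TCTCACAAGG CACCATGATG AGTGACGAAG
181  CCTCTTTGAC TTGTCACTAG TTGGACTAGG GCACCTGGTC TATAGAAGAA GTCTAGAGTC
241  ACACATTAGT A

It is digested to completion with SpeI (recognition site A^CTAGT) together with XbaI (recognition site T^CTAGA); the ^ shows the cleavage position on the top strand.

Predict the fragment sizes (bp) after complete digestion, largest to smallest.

69, 61, 55, 36, 19, 11 bp

SpeI sites (ACTAGT) start at positions 135, 196.
SpeI cuts after the first base of each site, so after positions 135, 196.
XbaI sites (TCTAGA) start at positions 11, 66, 232.
XbaI cuts after the first base of each site, so after positions 11, 66, 232.
Combined cut positions: 11, 66, 135, 196, 232.
Linear molecule, 5 cuts → 6 fragments:
  1–11 → 11 bp
  12–66 → 55 bp
  67–135 → 69 bp
  136–196 → 61 bp
  197–232 → 36 bp
  233–251 → 19 bp
Sorted largest to smallest: 69, 61, 55, 36, 19, 11 bp.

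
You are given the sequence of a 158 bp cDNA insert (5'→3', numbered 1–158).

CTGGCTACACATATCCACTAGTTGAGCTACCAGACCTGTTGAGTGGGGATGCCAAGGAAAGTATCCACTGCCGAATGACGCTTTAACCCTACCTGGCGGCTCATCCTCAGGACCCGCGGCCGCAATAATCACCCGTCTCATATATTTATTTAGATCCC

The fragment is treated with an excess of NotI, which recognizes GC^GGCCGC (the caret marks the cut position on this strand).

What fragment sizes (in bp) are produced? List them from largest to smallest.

The NotI site (GCGGCCGC) starts at position 116.
NotI cuts after base 2 of each site, so after position 117.
Linear molecule, 1 cut → 2 fragments:
  1–117 → 117 bp
  118–158 → 41 bp
Sorted largest to smallest: 117, 41 bp.

117, 41 bp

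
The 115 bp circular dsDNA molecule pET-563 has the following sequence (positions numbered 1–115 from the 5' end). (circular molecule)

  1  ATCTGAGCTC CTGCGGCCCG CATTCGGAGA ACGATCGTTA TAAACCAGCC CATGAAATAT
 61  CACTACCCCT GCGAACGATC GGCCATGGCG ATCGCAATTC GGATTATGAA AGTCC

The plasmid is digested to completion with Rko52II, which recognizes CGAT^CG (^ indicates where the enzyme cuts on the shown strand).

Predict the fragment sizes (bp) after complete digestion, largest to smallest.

58, 44, 13 bp

Rko52II sites (CGATCG) start at positions 32, 76, 89.
Rko52II cuts after base 4 of each site, so after positions 35, 79, 92.
Circular molecule, 3 cuts → 3 fragments:
  36–79 → 44 bp
  80–92 → 13 bp
  93–115 then 1–35 → 23 + 35 = 58 bp
Sorted largest to smallest: 58, 44, 13 bp.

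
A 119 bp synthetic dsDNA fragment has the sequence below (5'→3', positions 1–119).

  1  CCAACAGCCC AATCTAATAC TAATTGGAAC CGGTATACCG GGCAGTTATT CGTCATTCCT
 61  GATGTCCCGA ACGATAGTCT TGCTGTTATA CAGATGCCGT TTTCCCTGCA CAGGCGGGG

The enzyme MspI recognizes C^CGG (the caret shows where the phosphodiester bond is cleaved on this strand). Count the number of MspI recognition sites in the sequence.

CCGG occurs starting at positions 30, 38.
MspI cuts at 2 sites.

2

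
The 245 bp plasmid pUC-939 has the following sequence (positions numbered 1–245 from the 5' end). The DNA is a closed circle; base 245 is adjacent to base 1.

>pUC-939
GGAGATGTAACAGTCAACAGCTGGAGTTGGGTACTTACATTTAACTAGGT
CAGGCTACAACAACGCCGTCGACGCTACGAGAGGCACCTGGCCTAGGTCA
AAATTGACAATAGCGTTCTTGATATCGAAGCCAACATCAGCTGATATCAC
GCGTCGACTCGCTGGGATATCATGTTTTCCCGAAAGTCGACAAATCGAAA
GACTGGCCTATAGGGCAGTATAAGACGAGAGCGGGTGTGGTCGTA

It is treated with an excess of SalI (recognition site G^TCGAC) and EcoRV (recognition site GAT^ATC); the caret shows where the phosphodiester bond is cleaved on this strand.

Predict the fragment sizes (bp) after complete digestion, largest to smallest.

127, 55, 22, 18, 15, 8 bp

SalI sites (GTCGAC) start at positions 68, 153, 186.
SalI cuts after the first base of each site, so after positions 68, 153, 186.
EcoRV sites (GATATC) start at positions 121, 143, 166.
EcoRV cuts after base 3 of each site, so after positions 123, 145, 168.
Combined cut positions: 68, 123, 145, 153, 168, 186.
Circular molecule, 6 cuts → 6 fragments:
  69–123 → 55 bp
  124–145 → 22 bp
  146–153 → 8 bp
  154–168 → 15 bp
  169–186 → 18 bp
  187–245 then 1–68 → 59 + 68 = 127 bp
Sorted largest to smallest: 127, 55, 22, 18, 15, 8 bp.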